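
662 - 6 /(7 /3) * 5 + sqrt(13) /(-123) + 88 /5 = 23336 /35 - sqrt(13) /123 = 666.71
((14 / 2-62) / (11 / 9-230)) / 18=55 / 4118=0.01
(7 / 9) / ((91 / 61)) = 61 / 117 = 0.52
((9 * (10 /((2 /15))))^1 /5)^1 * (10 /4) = 675 /2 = 337.50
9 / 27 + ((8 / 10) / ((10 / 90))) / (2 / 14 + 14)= 139 / 165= 0.84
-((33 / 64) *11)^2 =-131769 / 4096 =-32.17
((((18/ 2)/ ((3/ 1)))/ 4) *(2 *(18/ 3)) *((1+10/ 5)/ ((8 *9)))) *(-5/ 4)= -15/ 32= -0.47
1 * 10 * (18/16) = 45/4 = 11.25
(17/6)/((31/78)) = 221/31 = 7.13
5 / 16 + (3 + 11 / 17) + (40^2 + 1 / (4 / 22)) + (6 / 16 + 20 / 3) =1616.50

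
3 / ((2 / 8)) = 12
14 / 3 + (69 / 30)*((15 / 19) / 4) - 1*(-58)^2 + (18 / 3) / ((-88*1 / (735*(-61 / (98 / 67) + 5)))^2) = 4089586891 / 7296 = 560524.52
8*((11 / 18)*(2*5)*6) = 880 / 3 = 293.33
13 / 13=1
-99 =-99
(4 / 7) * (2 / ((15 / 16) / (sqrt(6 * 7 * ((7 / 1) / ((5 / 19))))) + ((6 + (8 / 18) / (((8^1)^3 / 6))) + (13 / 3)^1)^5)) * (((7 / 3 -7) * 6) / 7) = -273779108699145981367261593600 / 7073669733974063652409864678981919 + 68078861925529707085824 * sqrt(570) / 176841743349351591310246616974547975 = -0.00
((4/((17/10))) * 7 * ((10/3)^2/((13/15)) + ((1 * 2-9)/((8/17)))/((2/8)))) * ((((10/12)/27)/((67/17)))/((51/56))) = -71363600/10794303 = -6.61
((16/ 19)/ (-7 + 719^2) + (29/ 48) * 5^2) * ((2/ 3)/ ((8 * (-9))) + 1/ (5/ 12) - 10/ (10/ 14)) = -2480100724319/ 14143861440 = -175.35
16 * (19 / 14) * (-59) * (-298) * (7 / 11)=2672464 / 11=242951.27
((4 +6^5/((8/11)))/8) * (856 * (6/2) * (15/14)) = 3678660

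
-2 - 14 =-16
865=865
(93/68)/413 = 93/28084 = 0.00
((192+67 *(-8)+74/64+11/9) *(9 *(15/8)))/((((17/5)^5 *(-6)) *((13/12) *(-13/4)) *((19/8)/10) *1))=-23059453125/9118321654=-2.53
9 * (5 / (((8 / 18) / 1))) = 405 / 4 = 101.25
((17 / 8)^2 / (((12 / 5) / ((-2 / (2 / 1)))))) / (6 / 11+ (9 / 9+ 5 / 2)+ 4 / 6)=-15895 / 39808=-0.40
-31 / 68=-0.46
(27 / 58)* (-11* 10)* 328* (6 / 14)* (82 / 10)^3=-20142024408 / 5075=-3968871.80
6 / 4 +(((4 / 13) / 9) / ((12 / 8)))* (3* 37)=943 / 234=4.03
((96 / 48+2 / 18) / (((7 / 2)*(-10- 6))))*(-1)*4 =19 / 126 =0.15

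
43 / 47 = 0.91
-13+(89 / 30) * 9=137 / 10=13.70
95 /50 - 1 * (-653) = 6549 /10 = 654.90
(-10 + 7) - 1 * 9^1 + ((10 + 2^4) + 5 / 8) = 117 / 8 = 14.62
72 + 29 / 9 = 677 / 9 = 75.22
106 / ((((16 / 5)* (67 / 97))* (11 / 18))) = 231345 / 2948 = 78.48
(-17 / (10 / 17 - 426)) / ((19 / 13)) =3757 / 137408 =0.03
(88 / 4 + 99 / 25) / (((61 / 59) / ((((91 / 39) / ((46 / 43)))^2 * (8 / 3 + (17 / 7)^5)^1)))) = 311097370847593 / 29884320900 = 10410.05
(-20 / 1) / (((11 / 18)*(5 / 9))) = -648 / 11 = -58.91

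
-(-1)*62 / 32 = 1.94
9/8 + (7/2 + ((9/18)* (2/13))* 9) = 553/104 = 5.32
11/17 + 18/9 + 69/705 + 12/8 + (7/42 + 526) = 6356983/11985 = 530.41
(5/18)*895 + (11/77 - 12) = 29831/126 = 236.75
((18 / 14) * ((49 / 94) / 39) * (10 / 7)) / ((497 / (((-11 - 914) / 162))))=-0.00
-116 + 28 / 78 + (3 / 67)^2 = -20245039 / 175071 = -115.64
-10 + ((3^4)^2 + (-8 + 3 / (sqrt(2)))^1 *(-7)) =6607 - 21 *sqrt(2) / 2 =6592.15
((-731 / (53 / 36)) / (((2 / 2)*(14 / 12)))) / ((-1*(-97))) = -157896 / 35987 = -4.39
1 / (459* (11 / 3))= 1 / 1683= 0.00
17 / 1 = 17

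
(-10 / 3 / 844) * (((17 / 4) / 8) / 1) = -85 / 40512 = -0.00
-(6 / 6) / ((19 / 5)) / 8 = -5 / 152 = -0.03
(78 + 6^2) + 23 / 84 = 9599 / 84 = 114.27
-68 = -68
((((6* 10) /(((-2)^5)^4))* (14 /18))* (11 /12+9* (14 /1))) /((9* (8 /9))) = 53305 /75497472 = 0.00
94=94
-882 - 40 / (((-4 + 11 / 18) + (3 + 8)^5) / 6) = -2556796194 / 2898857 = -882.00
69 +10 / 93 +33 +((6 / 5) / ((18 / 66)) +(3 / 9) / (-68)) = 3367613 / 31620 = 106.50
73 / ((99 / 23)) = 1679 / 99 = 16.96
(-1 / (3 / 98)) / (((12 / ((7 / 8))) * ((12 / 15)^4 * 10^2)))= -8575 / 147456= -0.06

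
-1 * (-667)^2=-444889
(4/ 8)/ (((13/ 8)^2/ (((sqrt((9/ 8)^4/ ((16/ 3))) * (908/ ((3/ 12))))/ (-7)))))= -36774 * sqrt(3)/ 1183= -53.84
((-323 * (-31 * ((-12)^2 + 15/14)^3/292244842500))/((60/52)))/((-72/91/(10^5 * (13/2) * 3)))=-27635245427179/123681488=-223438.82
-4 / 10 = -2 / 5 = -0.40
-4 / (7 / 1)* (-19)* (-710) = -53960 / 7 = -7708.57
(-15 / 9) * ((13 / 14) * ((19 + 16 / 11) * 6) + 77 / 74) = -3276395 / 17094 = -191.67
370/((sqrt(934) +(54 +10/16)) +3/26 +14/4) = 46614672/5317021 -800384* sqrt(934)/5317021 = 4.17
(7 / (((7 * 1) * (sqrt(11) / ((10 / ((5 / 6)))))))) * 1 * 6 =72 * sqrt(11) / 11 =21.71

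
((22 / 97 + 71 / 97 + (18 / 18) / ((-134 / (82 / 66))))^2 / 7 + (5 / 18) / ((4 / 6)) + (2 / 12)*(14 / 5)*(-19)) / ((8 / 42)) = -43.69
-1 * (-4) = 4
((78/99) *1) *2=52/33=1.58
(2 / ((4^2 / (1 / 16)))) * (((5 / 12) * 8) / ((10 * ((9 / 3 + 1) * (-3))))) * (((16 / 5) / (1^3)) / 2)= -1 / 2880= -0.00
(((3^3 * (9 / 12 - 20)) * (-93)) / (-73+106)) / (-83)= -17.65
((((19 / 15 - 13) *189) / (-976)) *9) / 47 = 6237 / 14335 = 0.44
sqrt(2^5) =4*sqrt(2) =5.66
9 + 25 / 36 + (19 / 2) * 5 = 2059 / 36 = 57.19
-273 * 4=-1092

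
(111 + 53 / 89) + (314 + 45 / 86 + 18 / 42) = 22853553 / 53578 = 426.55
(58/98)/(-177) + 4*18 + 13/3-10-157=-262127/2891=-90.67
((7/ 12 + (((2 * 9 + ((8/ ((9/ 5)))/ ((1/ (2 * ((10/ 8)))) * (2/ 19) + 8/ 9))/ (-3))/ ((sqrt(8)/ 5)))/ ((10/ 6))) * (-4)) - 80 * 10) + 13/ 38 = -182189/ 228 - 9796 * sqrt(2)/ 199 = -868.69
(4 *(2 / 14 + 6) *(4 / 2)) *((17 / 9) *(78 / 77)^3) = 308353344 / 3195731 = 96.49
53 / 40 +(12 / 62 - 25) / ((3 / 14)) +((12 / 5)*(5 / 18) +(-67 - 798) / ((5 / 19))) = -4216957 / 1240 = -3400.77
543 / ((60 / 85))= 3077 / 4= 769.25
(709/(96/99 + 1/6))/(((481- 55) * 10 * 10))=7799/532500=0.01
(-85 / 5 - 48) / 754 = -5 / 58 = -0.09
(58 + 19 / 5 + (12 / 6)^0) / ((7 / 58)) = 18212 / 35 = 520.34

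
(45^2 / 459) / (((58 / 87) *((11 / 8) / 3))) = 2700 / 187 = 14.44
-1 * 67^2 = -4489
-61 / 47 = -1.30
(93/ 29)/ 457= 93/ 13253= 0.01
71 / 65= 1.09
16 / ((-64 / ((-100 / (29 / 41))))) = 35.34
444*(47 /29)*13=271284 /29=9354.62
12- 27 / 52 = 597 / 52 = 11.48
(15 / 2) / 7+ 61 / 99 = 2339 / 1386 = 1.69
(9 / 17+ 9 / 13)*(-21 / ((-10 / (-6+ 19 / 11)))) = -26649 / 2431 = -10.96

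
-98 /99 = -0.99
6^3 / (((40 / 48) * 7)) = 37.03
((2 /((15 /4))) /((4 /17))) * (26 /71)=884 /1065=0.83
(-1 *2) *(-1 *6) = 12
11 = 11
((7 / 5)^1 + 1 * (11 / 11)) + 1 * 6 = 42 / 5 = 8.40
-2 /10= -1 /5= -0.20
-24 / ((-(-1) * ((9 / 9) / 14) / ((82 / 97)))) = -284.04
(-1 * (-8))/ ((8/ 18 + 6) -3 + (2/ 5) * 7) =360/ 281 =1.28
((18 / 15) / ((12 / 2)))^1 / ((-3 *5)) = -0.01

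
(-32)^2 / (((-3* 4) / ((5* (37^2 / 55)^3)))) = -656825960704 / 99825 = -6579774.21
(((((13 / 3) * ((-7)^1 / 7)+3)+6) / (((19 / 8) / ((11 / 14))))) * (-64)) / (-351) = 5632 / 20007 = 0.28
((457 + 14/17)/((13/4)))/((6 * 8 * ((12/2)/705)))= 1829005/5304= 344.84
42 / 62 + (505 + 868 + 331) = 52845 / 31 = 1704.68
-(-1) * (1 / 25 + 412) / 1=10301 / 25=412.04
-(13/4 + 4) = -7.25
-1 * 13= -13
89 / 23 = 3.87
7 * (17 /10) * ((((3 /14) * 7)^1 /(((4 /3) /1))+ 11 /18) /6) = 2975 /864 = 3.44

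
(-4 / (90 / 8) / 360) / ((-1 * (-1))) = -2 / 2025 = -0.00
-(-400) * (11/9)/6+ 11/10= 22297/270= 82.58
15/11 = 1.36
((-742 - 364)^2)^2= 1496306311696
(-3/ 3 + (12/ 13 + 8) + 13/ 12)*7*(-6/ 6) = -9835/ 156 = -63.04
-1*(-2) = 2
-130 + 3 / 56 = -7277 / 56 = -129.95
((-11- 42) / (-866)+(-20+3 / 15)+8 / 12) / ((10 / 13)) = -3220711 / 129900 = -24.79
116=116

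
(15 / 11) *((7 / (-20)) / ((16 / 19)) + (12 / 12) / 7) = -1833 / 4928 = -0.37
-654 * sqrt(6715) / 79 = -678.38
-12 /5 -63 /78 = -417 /130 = -3.21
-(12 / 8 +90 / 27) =-29 / 6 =-4.83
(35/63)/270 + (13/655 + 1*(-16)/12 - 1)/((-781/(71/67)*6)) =605477/234609210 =0.00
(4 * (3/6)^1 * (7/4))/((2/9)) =63/4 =15.75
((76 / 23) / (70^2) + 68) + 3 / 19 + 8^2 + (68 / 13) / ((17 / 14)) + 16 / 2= 1005373218 / 6959225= 144.47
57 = 57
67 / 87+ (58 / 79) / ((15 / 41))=31809 / 11455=2.78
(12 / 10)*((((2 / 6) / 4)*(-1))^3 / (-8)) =1 / 11520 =0.00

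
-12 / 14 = -0.86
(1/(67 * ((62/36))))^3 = 5832/8960030533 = 0.00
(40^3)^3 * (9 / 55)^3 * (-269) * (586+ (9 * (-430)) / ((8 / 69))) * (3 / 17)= 40458409902342144000000 / 22627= 1788058951798388827.51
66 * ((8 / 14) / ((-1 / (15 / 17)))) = -3960 / 119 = -33.28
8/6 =4/3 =1.33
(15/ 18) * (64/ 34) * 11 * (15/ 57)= 4400/ 969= 4.54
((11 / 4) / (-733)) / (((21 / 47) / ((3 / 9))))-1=-185233 / 184716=-1.00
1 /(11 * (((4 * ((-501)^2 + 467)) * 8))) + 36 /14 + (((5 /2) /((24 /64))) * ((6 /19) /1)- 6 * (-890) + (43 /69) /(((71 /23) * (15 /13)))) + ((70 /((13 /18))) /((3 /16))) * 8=662235362810590253 /69854309965440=9480.24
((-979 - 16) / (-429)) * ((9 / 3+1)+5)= 20.87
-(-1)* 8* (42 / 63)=16 / 3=5.33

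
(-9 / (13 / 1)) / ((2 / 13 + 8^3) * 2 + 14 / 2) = -3 / 4469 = -0.00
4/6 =2/3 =0.67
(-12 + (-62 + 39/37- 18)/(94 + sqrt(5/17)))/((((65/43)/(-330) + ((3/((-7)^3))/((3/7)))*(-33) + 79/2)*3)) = -1653902978882/15522447106797 + 67700017*sqrt(85)/15522447106797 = -0.11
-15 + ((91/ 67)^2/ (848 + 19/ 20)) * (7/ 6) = -3429263225/ 228656193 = -15.00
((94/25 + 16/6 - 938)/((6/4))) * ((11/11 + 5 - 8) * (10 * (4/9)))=2235776/405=5520.43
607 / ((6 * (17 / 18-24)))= -1821 / 415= -4.39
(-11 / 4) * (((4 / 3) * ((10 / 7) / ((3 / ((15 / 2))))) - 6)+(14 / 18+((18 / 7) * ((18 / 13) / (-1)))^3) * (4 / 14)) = 1816233584 / 47474973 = 38.26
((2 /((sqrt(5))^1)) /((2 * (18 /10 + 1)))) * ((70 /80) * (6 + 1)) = 7 * sqrt(5) /16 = 0.98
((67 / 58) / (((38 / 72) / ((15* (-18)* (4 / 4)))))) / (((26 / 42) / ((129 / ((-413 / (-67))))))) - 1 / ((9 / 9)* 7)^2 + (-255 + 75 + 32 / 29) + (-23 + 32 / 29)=-20178.72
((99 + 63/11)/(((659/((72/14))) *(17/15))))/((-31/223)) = -138723840/26741561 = -5.19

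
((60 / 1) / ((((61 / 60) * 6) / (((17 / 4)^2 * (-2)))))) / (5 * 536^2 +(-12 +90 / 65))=-281775 / 1139120222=-0.00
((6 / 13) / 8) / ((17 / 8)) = 6 / 221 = 0.03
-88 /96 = -11 /12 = -0.92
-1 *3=-3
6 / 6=1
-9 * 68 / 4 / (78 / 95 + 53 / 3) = -43605 / 5269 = -8.28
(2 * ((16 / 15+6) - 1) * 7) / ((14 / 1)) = 91 / 15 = 6.07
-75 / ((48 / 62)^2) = -24025 / 192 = -125.13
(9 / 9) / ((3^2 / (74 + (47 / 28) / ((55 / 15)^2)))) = 251135 / 30492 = 8.24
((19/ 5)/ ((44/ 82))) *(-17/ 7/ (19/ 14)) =-697/ 55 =-12.67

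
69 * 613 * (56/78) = 394772/13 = 30367.08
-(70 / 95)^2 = -196 / 361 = -0.54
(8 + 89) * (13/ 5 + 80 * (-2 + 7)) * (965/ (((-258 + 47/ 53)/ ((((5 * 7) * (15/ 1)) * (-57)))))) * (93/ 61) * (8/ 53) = 13754666910600/ 13627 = 1009368673.27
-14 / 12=-7 / 6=-1.17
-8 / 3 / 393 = -8 / 1179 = -0.01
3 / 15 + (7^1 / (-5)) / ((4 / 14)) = -4.70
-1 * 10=-10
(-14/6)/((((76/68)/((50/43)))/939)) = -1862350/817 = -2279.50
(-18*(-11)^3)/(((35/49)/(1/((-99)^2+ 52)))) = 167706/49265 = 3.40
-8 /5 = -1.60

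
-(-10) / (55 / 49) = 98 / 11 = 8.91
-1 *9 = -9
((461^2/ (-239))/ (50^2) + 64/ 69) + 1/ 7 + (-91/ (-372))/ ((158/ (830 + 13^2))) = 3196565411461/ 1413526065000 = 2.26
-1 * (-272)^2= -73984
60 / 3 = 20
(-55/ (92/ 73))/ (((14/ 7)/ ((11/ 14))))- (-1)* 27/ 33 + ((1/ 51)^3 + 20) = 13807538275/ 3758798736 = 3.67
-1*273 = -273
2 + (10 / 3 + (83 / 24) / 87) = 11219 / 2088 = 5.37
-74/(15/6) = -148/5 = -29.60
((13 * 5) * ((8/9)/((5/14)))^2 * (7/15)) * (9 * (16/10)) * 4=36528128/3375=10823.15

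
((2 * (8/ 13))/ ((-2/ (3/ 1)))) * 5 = -120/ 13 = -9.23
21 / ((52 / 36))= 189 / 13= 14.54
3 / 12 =1 / 4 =0.25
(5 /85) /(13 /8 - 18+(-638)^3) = -8 /35318396019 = -0.00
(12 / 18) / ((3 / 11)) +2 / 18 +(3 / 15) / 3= 118 / 45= 2.62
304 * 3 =912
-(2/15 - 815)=814.87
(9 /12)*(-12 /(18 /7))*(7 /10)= -49 /20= -2.45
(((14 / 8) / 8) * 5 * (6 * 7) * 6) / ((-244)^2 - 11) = 441 / 95240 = 0.00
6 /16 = 3 /8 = 0.38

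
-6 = -6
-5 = -5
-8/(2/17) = -68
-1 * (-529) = 529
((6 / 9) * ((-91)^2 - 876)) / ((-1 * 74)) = -7405 / 111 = -66.71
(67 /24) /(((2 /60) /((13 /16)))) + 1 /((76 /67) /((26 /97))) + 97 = 19495481 /117952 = 165.28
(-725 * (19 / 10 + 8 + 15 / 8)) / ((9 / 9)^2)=-68295 / 8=-8536.88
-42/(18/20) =-140/3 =-46.67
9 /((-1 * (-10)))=9 /10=0.90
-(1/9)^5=-1/59049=-0.00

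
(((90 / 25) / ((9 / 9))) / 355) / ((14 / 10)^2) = 18 / 3479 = 0.01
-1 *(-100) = 100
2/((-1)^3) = -2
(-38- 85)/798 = -41/266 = -0.15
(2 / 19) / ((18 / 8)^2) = 32 / 1539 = 0.02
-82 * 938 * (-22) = 1692152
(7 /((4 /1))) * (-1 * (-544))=952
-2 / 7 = -0.29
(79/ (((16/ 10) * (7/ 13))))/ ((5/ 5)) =5135/ 56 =91.70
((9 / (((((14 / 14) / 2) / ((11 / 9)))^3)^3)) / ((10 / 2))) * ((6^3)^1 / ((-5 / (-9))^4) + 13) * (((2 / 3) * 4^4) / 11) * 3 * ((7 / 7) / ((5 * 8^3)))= 232572.27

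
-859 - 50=-909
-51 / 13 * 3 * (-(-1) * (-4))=612 / 13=47.08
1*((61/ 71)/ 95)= 61/ 6745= 0.01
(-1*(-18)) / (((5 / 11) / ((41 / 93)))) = 2706 / 155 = 17.46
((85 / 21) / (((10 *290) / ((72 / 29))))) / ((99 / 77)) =34 / 12615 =0.00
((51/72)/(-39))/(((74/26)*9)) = -17/23976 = -0.00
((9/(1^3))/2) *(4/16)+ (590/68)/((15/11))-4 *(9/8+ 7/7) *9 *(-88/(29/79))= 217074419/11832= 18346.38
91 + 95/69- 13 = 5477/69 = 79.38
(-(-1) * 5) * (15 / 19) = 3.95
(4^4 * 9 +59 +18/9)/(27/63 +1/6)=19866/5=3973.20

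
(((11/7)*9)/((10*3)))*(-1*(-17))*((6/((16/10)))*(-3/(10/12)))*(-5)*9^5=894415203/28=31943400.11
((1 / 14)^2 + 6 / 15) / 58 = 397 / 56840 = 0.01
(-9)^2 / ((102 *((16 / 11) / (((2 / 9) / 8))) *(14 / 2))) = 33 / 15232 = 0.00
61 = 61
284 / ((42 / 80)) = 11360 / 21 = 540.95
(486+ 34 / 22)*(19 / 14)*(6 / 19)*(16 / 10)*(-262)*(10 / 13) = -67445088 / 1001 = -67377.71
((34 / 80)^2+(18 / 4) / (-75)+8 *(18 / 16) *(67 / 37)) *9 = 8747469 / 59200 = 147.76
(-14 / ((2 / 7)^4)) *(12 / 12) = -2100.88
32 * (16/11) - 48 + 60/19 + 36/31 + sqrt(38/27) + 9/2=sqrt(114)/9 + 95431/12958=8.55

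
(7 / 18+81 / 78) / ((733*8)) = 167 / 686088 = 0.00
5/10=1/2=0.50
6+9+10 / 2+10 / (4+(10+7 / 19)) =5650 / 273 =20.70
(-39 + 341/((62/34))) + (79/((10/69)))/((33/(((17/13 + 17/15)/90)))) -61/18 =140018321/965250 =145.06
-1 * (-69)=69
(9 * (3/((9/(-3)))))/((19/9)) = -81/19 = -4.26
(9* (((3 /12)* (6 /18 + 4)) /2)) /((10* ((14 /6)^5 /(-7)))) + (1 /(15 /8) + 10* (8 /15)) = 3352177 /576240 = 5.82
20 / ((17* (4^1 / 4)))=20 / 17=1.18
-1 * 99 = -99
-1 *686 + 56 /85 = -58254 /85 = -685.34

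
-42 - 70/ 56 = -173/ 4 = -43.25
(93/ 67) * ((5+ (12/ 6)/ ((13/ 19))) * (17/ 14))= 162843/ 12194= 13.35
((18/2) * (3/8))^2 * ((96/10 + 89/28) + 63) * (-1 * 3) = -23201883/8960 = -2589.50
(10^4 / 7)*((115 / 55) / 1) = 230000 / 77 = 2987.01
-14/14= -1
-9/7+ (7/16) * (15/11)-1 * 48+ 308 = 259.31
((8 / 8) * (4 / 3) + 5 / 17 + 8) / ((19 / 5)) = 2455 / 969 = 2.53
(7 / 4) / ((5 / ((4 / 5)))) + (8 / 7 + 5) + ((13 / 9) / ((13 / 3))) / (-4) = 13313 / 2100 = 6.34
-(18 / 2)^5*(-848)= 50073552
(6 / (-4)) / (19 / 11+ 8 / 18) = -297 / 430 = -0.69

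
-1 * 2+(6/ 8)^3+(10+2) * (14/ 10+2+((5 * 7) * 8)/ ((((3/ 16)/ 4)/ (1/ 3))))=22975253/ 960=23932.56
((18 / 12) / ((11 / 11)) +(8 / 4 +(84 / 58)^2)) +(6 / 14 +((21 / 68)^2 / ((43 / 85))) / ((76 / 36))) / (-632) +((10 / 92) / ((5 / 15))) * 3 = 125032235682979 / 19016470352768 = 6.57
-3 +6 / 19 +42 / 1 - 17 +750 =14674 / 19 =772.32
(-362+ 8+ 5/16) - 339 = -11083/16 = -692.69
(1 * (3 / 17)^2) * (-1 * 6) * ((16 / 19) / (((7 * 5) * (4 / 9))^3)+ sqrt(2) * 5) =-270 * sqrt(2) / 289 - 19683 / 470853250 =-1.32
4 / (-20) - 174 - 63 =-1186 / 5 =-237.20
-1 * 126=-126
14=14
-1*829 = -829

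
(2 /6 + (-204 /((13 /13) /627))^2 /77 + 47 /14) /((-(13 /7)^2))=-62467198493 /1014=-61604732.24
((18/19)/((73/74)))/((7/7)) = 1332/1387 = 0.96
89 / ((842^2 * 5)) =89 / 3544820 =0.00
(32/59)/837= 32/49383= 0.00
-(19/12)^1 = -19/12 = -1.58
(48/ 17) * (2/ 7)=96/ 119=0.81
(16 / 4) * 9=36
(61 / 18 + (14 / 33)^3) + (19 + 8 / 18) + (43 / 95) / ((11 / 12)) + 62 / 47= 7933918543 / 320917410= 24.72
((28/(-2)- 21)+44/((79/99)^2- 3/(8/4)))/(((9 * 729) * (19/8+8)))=-11637784/9214550523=-0.00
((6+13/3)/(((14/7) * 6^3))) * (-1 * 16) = -0.38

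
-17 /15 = -1.13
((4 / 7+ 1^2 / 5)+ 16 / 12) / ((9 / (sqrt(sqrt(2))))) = 221*2^(1 / 4) / 945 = 0.28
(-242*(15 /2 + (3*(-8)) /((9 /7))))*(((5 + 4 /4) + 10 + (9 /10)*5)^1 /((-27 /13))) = -4321031 /162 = -26673.03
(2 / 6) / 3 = 1 / 9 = 0.11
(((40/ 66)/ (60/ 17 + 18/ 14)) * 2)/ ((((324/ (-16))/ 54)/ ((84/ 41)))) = -1066240/ 775269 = -1.38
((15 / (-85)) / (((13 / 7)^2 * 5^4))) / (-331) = 147 / 594351875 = 0.00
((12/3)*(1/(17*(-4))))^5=-1/1419857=-0.00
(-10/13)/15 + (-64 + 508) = 17314/39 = 443.95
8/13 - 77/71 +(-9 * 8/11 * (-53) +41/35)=123525448/355355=347.61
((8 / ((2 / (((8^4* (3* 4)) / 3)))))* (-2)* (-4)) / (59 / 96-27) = -50331648 / 2533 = -19870.37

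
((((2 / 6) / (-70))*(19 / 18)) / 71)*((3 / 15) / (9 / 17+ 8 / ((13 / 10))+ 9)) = -4199 / 4651025400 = -0.00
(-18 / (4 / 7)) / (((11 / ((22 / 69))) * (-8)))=21 / 184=0.11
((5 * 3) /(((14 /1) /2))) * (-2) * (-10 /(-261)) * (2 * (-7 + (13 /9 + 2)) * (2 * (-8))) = -102400 /5481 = -18.68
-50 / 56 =-25 / 28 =-0.89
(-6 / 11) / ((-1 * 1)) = 6 / 11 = 0.55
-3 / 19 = -0.16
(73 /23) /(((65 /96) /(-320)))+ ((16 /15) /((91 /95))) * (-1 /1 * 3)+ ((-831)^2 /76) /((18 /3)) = 3501839 /318136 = 11.01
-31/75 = -0.41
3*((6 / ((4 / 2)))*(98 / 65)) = 882 / 65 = 13.57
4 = 4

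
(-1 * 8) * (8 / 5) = -64 / 5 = -12.80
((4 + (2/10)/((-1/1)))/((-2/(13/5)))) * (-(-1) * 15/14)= -741/140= -5.29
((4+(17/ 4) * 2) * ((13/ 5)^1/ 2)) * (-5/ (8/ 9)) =-2925/ 32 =-91.41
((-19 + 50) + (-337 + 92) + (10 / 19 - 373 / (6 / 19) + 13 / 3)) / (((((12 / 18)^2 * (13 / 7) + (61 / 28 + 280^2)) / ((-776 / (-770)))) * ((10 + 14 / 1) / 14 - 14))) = 258283452 / 177561164759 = 0.00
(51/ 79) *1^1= 51/ 79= 0.65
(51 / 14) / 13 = 51 / 182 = 0.28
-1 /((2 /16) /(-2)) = 16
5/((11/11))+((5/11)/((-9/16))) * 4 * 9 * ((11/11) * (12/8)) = -425/11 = -38.64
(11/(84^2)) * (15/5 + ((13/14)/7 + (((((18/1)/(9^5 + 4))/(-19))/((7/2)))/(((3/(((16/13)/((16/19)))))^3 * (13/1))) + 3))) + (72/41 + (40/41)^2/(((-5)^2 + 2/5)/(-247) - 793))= 242017896439952475011317/137162742368812817241312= 1.76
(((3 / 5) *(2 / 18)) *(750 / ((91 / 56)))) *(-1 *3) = -1200 / 13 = -92.31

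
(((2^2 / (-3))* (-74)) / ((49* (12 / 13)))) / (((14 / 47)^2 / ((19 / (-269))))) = -20188051 / 11625642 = -1.74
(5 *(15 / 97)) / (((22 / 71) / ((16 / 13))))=42600 / 13871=3.07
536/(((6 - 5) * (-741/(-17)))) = 9112/741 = 12.30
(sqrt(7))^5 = 49 * sqrt(7) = 129.64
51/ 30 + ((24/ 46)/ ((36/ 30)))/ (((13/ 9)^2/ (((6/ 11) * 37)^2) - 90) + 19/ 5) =670700526289/ 395703840170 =1.69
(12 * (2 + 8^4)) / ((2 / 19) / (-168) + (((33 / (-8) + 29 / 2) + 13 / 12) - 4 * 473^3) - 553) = -52323264 / 450386741353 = -0.00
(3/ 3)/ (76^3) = 1/ 438976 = 0.00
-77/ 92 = -0.84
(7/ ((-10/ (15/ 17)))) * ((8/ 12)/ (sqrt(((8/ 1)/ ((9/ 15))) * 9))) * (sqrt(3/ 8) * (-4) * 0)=0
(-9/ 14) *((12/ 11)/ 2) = -27/ 77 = -0.35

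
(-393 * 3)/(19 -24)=1179/5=235.80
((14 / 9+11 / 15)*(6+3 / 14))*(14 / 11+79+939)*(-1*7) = -16745122 / 165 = -101485.59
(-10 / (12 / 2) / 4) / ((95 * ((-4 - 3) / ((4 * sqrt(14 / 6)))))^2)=-4 / 113715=-0.00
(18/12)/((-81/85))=-85/54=-1.57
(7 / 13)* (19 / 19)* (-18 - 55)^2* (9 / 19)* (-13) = -335727 / 19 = -17669.84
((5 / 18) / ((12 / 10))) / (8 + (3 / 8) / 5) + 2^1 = 17692 / 8721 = 2.03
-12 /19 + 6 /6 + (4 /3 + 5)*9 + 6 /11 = 12104 /209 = 57.91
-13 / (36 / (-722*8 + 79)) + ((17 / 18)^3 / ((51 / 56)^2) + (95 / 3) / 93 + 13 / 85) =142369247407 / 69152940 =2058.76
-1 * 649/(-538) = 649/538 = 1.21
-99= -99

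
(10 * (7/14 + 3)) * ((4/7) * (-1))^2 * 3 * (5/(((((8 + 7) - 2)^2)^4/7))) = 1200/815730721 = 0.00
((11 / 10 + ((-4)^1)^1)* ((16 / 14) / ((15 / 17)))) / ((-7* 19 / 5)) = 1972 / 13965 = 0.14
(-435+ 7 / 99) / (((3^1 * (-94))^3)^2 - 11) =-43058 / 49788591968591487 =-0.00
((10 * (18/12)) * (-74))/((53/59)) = -65490/53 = -1235.66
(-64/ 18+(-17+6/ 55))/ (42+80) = -10121/ 60390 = -0.17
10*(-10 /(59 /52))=-5200 /59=-88.14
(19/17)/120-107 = -218261/2040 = -106.99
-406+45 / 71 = -28781 / 71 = -405.37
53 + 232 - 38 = 247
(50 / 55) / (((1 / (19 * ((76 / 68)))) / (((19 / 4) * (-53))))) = -1817635 / 374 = -4859.99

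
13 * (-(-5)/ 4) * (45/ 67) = 2925/ 268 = 10.91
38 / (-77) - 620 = -47778 / 77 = -620.49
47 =47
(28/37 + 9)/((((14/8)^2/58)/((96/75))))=10720256/45325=236.52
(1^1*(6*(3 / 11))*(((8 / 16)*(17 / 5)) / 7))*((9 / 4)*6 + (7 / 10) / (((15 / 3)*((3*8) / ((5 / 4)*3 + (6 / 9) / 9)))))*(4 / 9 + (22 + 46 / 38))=24102008723 / 189604800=127.12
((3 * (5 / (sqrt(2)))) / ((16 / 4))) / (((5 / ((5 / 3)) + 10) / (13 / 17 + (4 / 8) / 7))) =2985 * sqrt(2) / 24752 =0.17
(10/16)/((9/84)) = 35/6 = 5.83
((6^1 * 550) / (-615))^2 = 48400 / 1681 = 28.79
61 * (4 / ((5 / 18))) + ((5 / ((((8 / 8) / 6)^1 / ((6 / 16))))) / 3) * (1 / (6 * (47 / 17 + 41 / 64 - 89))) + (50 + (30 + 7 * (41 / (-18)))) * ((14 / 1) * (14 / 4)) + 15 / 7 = 4019.26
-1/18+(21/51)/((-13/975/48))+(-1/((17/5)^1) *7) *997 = -63631/18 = -3535.06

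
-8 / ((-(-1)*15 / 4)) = -32 / 15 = -2.13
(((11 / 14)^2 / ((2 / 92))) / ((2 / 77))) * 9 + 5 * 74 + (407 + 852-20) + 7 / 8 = 641187 / 56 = 11449.77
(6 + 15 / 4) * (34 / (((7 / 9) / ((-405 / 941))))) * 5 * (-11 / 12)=44304975 / 52696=840.77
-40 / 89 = -0.45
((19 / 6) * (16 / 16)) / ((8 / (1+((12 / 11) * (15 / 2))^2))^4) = 86786503926910339 / 5268083859456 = 16474.02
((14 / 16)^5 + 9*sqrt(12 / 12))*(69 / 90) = 7169537 / 983040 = 7.29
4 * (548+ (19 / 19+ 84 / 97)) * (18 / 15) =1280088 / 485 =2639.36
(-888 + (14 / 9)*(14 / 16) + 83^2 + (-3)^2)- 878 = 184801 / 36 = 5133.36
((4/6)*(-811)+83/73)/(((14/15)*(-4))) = 590785/4088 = 144.52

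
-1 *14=-14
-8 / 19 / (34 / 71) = -0.88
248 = 248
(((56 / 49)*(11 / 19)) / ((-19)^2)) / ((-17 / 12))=-0.00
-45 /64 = -0.70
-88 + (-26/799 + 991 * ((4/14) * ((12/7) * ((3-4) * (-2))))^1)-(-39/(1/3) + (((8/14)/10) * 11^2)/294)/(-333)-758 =124.39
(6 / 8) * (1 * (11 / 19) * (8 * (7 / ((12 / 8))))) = 308 / 19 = 16.21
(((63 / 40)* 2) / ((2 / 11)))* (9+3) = 2079 / 10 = 207.90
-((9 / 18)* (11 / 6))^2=-121 / 144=-0.84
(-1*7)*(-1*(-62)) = -434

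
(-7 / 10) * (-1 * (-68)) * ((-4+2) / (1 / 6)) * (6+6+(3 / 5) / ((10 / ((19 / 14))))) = 862614 / 125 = 6900.91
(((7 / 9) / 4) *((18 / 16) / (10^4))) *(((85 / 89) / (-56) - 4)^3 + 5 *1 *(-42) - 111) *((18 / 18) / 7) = -9553251558889 / 7923445497856000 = -0.00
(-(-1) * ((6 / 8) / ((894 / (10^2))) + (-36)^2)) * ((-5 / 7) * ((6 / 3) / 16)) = -1931165 / 16688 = -115.72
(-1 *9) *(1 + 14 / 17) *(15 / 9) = -465 / 17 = -27.35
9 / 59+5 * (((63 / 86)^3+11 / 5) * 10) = 2435683297 / 18763652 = 129.81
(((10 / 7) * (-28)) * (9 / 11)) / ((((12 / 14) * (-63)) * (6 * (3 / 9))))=10 / 33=0.30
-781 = -781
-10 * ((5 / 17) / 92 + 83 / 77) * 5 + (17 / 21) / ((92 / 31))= -19431001 / 361284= -53.78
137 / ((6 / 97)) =13289 / 6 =2214.83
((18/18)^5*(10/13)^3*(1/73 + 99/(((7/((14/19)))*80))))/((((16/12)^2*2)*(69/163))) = 0.04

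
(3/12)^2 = 1/16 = 0.06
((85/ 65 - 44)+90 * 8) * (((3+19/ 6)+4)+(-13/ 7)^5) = -3529428485/ 436982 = -8076.83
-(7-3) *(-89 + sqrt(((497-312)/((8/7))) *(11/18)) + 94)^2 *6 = -(60 + sqrt(14245))^2/6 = -5361.22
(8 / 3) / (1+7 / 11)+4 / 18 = 50 / 27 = 1.85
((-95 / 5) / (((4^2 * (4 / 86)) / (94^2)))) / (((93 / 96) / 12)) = -86628144 / 31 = -2794456.26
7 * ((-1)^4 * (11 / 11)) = 7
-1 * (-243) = 243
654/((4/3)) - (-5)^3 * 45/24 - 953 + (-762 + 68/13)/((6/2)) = -149879/312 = -480.38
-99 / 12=-33 / 4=-8.25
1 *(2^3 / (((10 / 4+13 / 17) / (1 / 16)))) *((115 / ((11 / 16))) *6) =62560 / 407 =153.71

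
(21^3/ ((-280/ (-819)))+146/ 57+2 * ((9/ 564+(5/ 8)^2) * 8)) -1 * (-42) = 2908267933/ 107160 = 27139.49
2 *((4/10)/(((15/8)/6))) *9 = 576/25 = 23.04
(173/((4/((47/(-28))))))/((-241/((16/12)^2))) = 8131/15183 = 0.54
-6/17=-0.35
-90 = -90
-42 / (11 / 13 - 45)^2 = -507 / 23534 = -0.02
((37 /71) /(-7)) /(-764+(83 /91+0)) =481 /4930311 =0.00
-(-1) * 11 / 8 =11 / 8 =1.38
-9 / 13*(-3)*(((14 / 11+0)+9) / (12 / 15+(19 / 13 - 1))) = 15255 / 902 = 16.91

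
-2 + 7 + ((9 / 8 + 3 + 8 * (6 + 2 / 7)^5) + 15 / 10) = 10556066931 / 134456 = 78509.45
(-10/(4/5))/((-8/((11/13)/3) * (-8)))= -275/4992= -0.06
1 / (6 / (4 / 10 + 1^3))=7 / 30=0.23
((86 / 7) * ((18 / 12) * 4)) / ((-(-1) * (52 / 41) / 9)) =523.09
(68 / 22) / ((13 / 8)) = 272 / 143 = 1.90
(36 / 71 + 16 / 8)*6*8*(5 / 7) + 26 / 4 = 91901 / 994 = 92.46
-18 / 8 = -9 / 4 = -2.25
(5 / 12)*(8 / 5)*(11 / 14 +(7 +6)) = 193 / 21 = 9.19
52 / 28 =13 / 7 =1.86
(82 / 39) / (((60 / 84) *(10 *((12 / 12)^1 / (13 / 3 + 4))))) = 287 / 117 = 2.45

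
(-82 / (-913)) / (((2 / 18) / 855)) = 630990 / 913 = 691.12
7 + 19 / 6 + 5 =91 / 6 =15.17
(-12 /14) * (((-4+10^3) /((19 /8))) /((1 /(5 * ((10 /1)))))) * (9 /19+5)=-98378.16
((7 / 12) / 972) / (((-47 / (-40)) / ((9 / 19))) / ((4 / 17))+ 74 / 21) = 490 / 11484747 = 0.00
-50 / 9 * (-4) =22.22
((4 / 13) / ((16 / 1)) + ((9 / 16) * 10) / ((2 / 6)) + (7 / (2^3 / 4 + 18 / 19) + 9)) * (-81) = -59535 / 26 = -2289.81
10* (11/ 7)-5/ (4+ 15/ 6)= 1360/ 91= 14.95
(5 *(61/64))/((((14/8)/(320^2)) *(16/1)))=122000/7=17428.57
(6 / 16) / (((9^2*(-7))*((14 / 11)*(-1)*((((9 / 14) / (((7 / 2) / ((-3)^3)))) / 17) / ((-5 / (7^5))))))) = 935 / 1764331632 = 0.00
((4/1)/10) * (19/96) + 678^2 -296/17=459666.67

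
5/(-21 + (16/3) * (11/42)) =-63/247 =-0.26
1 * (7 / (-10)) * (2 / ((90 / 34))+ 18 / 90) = -301 / 450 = -0.67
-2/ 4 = -1/ 2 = -0.50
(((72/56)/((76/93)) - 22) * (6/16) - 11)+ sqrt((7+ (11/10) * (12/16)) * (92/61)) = -79417/4256+ sqrt(4391390)/610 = -15.22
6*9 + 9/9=55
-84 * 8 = -672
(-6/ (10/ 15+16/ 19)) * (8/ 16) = -171/ 86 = -1.99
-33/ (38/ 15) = -495/ 38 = -13.03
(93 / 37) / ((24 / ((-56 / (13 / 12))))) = -2604 / 481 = -5.41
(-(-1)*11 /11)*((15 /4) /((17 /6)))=45 /34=1.32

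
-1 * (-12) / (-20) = -3 / 5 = -0.60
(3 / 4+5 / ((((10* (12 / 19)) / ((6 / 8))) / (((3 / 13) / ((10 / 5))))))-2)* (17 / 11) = -16711 / 9152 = -1.83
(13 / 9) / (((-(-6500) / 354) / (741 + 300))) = 20473 / 250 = 81.89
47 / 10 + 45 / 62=841 / 155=5.43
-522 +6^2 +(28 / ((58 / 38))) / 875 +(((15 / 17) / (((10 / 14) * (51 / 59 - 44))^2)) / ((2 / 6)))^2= -4271737162263720438661 / 8789961968527203125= -485.98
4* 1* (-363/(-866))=1.68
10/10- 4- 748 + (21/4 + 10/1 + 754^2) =2271121/4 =567780.25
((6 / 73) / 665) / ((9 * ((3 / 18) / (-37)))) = -0.00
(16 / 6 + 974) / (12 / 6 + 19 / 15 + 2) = 14650 / 79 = 185.44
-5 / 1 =-5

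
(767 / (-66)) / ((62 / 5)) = -3835 / 4092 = -0.94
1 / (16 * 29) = 0.00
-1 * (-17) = 17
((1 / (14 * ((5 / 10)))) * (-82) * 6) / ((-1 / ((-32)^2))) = 503808 / 7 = 71972.57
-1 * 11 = -11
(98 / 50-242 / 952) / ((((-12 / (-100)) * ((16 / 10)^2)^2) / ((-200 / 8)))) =-317171875 / 5849088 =-54.23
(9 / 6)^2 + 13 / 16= 3.06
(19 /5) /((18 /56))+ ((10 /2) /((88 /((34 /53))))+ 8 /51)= 21435473 /1783980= 12.02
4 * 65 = 260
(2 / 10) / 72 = 1 / 360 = 0.00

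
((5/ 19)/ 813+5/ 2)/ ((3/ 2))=77245/ 46341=1.67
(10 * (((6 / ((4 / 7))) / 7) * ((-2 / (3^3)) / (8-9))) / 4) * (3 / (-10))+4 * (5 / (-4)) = -61 / 12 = -5.08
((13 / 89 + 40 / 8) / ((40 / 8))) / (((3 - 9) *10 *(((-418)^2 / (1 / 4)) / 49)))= -11221 / 9330261600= -0.00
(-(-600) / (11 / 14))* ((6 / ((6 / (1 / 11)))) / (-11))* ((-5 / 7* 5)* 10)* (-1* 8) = -2400000 / 1331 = -1803.16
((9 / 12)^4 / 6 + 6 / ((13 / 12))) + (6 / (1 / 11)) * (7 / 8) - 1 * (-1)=428255 / 6656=64.34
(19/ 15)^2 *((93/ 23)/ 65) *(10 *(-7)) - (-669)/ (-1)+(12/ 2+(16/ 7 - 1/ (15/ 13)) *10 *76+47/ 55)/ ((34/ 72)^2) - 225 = 1979178260768/ 499023525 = 3966.10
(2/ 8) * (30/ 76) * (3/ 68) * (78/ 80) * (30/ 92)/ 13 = 405/ 3803648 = 0.00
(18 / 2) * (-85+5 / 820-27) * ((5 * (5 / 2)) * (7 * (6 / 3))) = -176390.40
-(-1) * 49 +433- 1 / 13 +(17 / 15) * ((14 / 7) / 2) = 94196 / 195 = 483.06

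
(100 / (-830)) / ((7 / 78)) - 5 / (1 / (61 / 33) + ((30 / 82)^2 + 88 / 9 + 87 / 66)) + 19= 2392754051489 / 138849576761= 17.23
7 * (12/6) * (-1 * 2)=-28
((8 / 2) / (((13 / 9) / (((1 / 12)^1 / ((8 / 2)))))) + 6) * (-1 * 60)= -4725 / 13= -363.46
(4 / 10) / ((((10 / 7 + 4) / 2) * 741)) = 14 / 70395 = 0.00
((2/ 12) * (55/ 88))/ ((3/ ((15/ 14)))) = 25/ 672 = 0.04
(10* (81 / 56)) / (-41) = -405 / 1148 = -0.35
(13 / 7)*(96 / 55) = 3.24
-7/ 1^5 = -7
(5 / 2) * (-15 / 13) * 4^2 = -600 / 13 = -46.15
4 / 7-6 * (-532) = 22348 / 7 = 3192.57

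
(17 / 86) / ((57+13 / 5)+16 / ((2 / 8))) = 85 / 53148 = 0.00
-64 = -64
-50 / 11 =-4.55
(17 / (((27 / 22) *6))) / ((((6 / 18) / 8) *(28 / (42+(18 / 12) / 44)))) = 2329 / 28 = 83.18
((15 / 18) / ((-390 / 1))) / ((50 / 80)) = -0.00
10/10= 1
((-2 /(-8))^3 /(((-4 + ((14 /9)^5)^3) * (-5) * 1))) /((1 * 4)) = -205891132094649 /198072999717675043840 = -0.00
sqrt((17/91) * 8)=2 * sqrt(3094)/91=1.22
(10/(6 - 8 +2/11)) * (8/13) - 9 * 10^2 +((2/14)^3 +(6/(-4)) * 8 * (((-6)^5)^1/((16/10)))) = 256020701/4459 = 57416.62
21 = 21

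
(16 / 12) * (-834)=-1112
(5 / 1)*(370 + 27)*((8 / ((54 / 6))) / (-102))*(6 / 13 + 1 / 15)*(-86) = 785.79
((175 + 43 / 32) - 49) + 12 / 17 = 69659 / 544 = 128.05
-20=-20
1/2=0.50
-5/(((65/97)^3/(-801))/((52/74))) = 1462102146/156325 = 9352.96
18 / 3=6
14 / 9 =1.56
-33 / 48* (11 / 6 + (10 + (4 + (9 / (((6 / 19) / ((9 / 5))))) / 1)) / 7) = -3223 / 420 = -7.67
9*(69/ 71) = 621/ 71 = 8.75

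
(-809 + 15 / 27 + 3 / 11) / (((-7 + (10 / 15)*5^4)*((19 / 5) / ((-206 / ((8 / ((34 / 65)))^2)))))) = 125348837 / 274165320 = 0.46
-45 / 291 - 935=-90710 / 97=-935.15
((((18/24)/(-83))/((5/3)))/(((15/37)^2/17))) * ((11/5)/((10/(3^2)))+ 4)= -6958627/2075000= -3.35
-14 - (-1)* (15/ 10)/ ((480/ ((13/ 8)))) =-35827/ 2560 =-13.99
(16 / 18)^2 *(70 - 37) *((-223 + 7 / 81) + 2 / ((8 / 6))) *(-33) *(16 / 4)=555539072 / 729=762056.34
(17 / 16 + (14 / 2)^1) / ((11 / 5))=645 / 176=3.66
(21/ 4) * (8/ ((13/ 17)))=714/ 13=54.92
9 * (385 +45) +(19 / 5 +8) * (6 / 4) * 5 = 7917 / 2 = 3958.50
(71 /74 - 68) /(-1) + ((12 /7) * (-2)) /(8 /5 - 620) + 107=69690489 /400414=174.05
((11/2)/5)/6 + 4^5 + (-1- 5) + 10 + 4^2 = 62651/60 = 1044.18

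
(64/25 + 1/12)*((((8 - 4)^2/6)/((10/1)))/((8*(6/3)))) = 793/18000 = 0.04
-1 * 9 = -9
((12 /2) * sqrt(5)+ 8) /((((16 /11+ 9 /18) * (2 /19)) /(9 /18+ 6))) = 10868 /43+ 8151 * sqrt(5) /43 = 676.61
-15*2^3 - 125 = -245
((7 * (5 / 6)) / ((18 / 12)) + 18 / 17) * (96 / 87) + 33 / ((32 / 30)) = 2583899 / 70992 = 36.40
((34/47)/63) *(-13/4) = -221/5922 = -0.04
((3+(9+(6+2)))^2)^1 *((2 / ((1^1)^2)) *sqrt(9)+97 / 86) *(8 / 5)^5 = 160694272 / 5375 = 29896.61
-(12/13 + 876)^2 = -129960000/169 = -768994.08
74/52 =37/26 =1.42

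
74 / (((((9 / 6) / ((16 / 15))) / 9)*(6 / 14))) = 16576 / 15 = 1105.07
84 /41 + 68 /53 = 7240 /2173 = 3.33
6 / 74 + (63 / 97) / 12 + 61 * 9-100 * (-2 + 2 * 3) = 2140985 / 14356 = 149.14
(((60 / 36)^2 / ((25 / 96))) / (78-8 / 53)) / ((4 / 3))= 212 / 2063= 0.10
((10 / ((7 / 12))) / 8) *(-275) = -4125 / 7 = -589.29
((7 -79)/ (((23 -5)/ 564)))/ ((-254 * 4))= 282/ 127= 2.22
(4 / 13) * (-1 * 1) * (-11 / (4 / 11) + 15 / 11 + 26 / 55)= 6251 / 715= 8.74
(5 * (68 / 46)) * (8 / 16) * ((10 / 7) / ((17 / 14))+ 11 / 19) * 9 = 25515 / 437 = 58.39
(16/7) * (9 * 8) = 1152/7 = 164.57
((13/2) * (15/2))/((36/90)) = 975/8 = 121.88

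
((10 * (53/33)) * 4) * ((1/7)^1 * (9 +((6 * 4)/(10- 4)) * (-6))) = -10600/77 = -137.66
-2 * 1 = -2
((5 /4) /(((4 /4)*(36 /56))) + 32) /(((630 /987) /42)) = 201019 /90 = 2233.54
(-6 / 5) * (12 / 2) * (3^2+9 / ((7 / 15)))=-203.66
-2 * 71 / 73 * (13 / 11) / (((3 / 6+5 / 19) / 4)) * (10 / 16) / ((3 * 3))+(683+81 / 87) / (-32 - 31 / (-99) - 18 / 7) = -103498299544 / 4975710003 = -20.80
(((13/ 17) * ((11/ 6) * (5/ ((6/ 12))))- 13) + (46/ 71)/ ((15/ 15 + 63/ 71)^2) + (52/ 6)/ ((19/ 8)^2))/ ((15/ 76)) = 905139686/ 65247615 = 13.87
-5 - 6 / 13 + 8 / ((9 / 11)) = 505 / 117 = 4.32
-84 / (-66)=14 / 11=1.27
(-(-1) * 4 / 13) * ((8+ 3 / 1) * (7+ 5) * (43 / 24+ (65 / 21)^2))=882662 / 1911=461.88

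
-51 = -51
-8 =-8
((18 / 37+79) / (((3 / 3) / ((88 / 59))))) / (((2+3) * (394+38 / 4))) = 517616 / 8808405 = 0.06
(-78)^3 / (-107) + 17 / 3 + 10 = 1428685 / 321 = 4450.73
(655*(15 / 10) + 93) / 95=2151 / 190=11.32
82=82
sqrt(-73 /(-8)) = sqrt(146) /4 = 3.02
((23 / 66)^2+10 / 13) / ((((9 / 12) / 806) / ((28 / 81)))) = 87558632 / 264627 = 330.88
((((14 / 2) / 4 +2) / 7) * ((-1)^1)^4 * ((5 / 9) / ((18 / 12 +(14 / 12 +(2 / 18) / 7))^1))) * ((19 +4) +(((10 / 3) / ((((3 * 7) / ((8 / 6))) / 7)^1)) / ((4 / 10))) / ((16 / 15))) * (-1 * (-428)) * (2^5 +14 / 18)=752036125 / 18252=41202.94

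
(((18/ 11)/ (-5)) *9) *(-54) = 8748/ 55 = 159.05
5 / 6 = 0.83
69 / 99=23 / 33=0.70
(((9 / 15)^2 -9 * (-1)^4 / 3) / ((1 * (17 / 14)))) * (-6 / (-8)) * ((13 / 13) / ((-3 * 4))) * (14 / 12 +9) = 1.38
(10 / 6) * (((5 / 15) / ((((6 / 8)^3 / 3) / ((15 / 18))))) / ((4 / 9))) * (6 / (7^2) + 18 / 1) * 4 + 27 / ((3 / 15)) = 296335 / 441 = 671.96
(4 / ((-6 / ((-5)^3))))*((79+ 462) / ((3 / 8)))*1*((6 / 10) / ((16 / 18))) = 81150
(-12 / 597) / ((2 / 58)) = -116 / 199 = -0.58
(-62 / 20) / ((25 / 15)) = -93 / 50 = -1.86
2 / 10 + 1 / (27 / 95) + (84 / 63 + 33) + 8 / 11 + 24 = 93227 / 1485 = 62.78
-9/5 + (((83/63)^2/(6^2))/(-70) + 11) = 92010407/10001880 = 9.20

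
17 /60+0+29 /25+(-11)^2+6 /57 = 698527 /5700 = 122.55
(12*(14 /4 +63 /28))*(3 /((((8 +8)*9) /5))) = 115 /16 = 7.19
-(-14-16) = 30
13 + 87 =100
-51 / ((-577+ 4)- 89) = 51 / 662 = 0.08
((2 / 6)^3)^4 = 1 / 531441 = 0.00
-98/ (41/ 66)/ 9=-2156/ 123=-17.53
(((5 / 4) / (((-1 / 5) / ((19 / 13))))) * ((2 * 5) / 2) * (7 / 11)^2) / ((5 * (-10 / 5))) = 23275 / 12584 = 1.85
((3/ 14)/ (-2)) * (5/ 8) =-15/ 224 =-0.07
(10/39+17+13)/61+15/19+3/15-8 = -1472314/226005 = -6.51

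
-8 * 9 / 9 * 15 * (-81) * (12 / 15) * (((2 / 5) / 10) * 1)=7776 / 25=311.04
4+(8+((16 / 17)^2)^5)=25291438433164 / 2015993900449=12.55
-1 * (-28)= 28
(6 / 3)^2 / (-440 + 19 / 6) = -24 / 2621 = -0.01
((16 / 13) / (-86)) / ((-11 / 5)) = 40 / 6149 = 0.01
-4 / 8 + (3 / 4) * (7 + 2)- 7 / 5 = 97 / 20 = 4.85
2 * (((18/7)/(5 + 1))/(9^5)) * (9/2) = 1/15309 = 0.00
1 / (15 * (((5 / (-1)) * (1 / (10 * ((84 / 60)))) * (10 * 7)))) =-0.00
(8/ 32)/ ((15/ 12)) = 0.20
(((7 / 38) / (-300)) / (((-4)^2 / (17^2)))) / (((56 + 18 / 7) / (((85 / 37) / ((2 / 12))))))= -240737 / 92233600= -0.00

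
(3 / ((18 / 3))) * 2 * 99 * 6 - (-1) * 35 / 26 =15479 / 26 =595.35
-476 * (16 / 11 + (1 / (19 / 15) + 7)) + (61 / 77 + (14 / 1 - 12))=-584849 / 133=-4397.36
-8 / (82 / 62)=-248 / 41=-6.05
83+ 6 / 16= 667 / 8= 83.38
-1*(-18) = 18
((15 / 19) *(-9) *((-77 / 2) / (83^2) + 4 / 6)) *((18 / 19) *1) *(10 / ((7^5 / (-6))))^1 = 663997500 / 41797815703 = 0.02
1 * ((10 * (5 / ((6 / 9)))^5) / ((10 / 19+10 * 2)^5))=12380495 / 190102016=0.07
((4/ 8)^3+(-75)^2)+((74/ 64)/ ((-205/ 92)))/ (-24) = 221405771/ 39360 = 5625.15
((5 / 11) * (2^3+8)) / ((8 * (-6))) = -5 / 33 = -0.15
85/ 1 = 85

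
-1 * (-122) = 122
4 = 4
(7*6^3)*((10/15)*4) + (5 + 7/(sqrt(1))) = 4044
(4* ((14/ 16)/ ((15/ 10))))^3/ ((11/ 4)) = 4.62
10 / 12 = 5 / 6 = 0.83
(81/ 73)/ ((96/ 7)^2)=0.01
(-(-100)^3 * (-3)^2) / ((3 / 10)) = 30000000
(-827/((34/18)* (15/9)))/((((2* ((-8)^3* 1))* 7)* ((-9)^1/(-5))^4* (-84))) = -103375/2487324672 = -0.00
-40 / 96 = -5 / 12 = -0.42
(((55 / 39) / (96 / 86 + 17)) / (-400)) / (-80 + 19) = 473 / 148259280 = 0.00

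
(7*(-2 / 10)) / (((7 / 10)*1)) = -2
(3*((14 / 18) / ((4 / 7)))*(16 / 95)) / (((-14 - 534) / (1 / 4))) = -49 / 156180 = -0.00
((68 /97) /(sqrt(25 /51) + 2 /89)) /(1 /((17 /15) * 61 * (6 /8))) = -160036062 /95943185 + 139639309 * sqrt(51) /19188637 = 50.30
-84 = -84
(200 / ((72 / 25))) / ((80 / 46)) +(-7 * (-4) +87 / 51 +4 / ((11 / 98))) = 1417393 / 13464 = 105.27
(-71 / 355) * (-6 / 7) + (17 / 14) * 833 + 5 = 71167 / 70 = 1016.67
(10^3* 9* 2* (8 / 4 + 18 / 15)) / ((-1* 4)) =-14400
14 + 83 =97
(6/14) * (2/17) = 6/119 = 0.05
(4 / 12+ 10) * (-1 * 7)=-217 / 3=-72.33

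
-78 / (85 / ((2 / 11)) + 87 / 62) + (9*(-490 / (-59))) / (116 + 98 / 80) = 105289349 / 223411052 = 0.47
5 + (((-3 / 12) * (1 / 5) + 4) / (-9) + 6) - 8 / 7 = 11867 / 1260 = 9.42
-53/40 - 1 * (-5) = 147/40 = 3.68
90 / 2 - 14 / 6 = 128 / 3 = 42.67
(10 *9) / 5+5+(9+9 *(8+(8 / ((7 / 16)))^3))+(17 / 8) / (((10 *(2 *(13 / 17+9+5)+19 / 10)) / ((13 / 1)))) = 62176310647 / 1127784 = 55131.40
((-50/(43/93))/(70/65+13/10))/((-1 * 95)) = 40300/84151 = 0.48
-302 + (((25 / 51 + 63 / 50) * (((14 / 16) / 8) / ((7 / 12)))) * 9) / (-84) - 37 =-129104589 / 380800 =-339.04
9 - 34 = -25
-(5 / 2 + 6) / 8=-17 / 16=-1.06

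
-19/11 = -1.73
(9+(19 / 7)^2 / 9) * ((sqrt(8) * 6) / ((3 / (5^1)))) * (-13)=-1125800 * sqrt(2) / 441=-3610.25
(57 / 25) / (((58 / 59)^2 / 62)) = 6150927 / 42050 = 146.28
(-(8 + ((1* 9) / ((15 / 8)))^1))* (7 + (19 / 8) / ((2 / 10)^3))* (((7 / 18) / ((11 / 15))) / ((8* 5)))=-1547 / 30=-51.57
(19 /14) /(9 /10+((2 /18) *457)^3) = 69255 /6681125437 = 0.00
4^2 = 16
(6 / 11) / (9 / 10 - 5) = -60 / 451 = -0.13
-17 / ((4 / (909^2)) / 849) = -11925713673 / 4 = -2981428418.25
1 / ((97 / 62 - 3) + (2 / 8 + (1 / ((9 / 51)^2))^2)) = 10044 / 10344697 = 0.00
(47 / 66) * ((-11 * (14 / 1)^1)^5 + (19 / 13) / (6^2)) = -1905229578155011 / 30888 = -61681869274.64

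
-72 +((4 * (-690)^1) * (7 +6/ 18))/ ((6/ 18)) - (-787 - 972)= -59033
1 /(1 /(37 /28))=37 /28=1.32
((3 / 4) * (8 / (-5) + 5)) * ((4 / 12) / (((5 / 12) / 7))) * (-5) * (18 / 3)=-2142 / 5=-428.40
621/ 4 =155.25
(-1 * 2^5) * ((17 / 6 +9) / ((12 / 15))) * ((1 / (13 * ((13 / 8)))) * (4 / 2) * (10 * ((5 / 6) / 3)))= -568000 / 4563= -124.48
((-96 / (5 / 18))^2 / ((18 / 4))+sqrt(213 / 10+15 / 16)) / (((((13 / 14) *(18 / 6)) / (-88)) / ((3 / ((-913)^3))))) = 0.00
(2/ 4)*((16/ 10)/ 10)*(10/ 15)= 4/ 75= 0.05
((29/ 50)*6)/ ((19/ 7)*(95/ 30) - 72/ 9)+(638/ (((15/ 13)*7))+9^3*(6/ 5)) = 12595234/ 13125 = 959.64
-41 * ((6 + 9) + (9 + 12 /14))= -7134 /7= -1019.14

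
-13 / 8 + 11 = 9.38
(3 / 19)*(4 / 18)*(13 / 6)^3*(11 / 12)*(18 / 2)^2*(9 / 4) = 72501 / 1216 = 59.62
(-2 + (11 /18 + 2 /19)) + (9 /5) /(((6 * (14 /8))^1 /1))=-13313 /11970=-1.11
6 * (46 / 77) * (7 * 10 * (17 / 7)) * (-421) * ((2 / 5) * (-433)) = 3421275024 / 77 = 44432143.17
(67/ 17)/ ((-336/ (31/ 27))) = -0.01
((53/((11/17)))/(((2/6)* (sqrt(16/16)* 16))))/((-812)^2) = 2703/116044544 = 0.00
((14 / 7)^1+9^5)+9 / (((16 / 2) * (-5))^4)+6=151185920009 / 2560000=59057.00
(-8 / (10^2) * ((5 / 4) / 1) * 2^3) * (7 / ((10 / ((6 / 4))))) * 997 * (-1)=20937 / 25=837.48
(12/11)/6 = 2/11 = 0.18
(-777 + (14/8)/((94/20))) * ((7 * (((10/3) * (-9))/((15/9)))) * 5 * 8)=3914203.40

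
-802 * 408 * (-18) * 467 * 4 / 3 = 3667436928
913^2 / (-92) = -833569 / 92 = -9060.53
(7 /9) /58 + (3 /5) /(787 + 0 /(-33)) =29111 /2054070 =0.01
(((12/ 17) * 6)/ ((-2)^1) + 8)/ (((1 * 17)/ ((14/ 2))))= 700/ 289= 2.42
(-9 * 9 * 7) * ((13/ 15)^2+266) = -151247.88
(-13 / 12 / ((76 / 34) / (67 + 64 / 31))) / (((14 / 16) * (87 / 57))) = -473161 / 18879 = -25.06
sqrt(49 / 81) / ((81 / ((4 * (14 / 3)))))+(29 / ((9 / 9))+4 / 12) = 64544 / 2187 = 29.51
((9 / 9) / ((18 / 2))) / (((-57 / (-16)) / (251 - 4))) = 208 / 27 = 7.70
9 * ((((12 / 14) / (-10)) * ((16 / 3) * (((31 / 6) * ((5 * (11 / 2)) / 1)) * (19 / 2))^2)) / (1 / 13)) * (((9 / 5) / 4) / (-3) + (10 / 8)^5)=-8107564932181 / 28672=-282769424.25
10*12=120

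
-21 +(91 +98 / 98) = 71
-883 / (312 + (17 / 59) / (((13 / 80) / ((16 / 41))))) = -27767701 / 9833224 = -2.82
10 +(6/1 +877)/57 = 1453/57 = 25.49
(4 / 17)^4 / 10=128 / 417605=0.00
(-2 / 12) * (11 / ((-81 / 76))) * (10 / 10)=418 / 243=1.72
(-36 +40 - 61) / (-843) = 0.07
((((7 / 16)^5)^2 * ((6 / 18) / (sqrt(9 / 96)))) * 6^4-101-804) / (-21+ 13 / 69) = 62445 / 1436-175417129629 * sqrt(6) / 24670292148224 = 43.47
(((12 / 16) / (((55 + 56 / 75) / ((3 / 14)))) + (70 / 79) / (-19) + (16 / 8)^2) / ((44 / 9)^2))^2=12683370740306456350161 / 462922702196248825839616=0.03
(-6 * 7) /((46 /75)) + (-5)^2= -1000 /23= -43.48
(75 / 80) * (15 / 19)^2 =3375 / 5776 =0.58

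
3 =3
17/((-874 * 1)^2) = 17/763876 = 0.00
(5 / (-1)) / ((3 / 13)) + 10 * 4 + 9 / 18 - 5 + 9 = 137 / 6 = 22.83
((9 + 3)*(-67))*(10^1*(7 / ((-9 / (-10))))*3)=-187600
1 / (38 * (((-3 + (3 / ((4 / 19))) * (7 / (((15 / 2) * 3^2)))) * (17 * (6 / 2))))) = -15 / 44251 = -0.00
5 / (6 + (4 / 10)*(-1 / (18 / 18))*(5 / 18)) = 45 / 53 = 0.85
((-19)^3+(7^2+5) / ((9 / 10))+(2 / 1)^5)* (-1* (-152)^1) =-1028584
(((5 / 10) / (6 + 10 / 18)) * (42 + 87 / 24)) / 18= 365 / 1888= 0.19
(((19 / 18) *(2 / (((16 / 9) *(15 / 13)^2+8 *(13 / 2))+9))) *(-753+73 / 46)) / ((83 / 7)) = -776917505 / 367982658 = -2.11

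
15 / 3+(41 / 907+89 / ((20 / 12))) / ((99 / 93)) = 751079 / 13605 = 55.21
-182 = -182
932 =932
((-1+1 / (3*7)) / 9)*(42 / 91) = -40 / 819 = -0.05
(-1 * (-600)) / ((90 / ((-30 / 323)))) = -200 / 323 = -0.62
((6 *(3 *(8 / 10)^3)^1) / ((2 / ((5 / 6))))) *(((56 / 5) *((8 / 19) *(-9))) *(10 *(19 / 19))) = -774144 / 475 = -1629.78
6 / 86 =0.07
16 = 16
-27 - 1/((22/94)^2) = -5476/121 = -45.26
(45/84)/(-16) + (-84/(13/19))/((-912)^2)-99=-8218999/82992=-99.03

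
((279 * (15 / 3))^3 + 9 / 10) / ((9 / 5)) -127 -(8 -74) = 3016338629 / 2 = 1508169314.50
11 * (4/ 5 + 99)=5489/ 5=1097.80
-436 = -436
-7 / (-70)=1 / 10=0.10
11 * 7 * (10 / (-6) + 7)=1232 / 3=410.67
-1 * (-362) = 362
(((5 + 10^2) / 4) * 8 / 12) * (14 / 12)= 245 / 12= 20.42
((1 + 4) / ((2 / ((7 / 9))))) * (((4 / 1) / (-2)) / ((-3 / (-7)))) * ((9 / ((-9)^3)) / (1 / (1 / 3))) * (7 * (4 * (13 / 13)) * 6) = 13720 / 2187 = 6.27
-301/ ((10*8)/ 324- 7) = 24381/ 547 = 44.57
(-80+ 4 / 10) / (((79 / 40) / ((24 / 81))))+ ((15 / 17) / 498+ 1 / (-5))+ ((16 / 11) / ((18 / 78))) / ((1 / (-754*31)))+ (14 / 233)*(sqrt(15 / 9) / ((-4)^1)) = -48778537455451 / 331062930 - 7*sqrt(15) / 1398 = -147339.19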